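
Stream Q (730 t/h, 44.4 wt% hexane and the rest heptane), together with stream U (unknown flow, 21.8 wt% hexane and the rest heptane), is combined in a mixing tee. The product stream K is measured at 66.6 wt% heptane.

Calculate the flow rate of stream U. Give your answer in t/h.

692.2 t/h

Let U be the unknown flow. Total out = 730 + U.
heptane balance: 405.88 + 0.782·U = 0.666·(730 + U)
(0.782 − 0.666)·U = 0.666×730 − 405.88 = 80.3
U = 80.3 / 0.116 = 692.24 t/h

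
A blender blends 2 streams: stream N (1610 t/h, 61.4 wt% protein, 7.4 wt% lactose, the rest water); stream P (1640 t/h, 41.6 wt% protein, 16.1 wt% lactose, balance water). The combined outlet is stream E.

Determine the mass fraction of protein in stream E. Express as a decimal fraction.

0.514

Total flow out = 1610 + 1640 = 3250 t/h.
protein in = 1610×0.614 + 1640×0.416 = 1670.8 t/h.
protein mass fraction in E = 1670.8/3250 = 0.514.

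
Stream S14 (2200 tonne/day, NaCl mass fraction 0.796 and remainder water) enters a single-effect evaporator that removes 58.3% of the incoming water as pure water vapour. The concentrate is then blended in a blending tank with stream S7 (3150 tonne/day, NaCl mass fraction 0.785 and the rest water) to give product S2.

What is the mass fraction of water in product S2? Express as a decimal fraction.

Vapour removed = 0.583×0.204×2200 = 261.65 tonne/day; concentrate = 1938.3 tonne/day.
water reaching the mixer = 187.15 (from concentrate) + 3150×0.215 = 864.4 tonne/day.
Product flow = 1938.3 + 3150 = 5088.3 tonne/day; water fraction = 0.170.

0.170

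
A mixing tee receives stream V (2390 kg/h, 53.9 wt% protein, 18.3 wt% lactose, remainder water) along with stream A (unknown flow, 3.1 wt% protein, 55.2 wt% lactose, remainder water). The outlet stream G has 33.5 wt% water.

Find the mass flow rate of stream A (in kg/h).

1661 kg/h

Let A be the unknown flow. Total out = 2390 + A.
water balance: 664.42 + 0.417·A = 0.335·(2390 + A)
(0.417 − 0.335)·A = 0.335×2390 − 664.42 = 136.23
A = 136.23 / 0.082 = 1661.3 kg/h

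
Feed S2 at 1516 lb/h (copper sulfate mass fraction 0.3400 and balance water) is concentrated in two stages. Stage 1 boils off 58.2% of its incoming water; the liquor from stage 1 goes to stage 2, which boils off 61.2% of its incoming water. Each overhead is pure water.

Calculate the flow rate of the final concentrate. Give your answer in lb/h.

water in feed = 1516×0.660 = 1000.6 lb/h.
After stage 1: water left = (1−0.582)×1000.6 = 418.23; stream total = 933.67 lb/h.
After stage 2: water left = (1−0.612)×418.23 = 162.27; final concentrate = 677.71 lb/h.

677.7 lb/h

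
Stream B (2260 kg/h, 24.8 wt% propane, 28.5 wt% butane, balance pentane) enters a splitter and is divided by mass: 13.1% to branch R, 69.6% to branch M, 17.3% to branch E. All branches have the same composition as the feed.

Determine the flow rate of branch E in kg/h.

Branch E flow = 0.173×2260 = 390.98 kg/h.

391 kg/h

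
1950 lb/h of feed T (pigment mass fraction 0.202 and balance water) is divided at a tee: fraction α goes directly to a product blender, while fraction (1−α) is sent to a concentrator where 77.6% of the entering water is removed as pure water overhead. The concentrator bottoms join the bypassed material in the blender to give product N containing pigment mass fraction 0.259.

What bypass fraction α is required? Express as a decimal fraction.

All 1950×0.202 = 393.9 lb/h of pigment reaches N, so N = 393.9/0.259 = 1520.8 lb/h and vapour = 429.15 lb/h.
The evaporator receives (1−α)·1950 of feed at 0.798 water and removes 0.776 of that water:
0.776×0.798×(1−α)×1950 = 429.15
(1−α) = 429.15/1207.5 = 0.3554;  α = 0.6446.

0.645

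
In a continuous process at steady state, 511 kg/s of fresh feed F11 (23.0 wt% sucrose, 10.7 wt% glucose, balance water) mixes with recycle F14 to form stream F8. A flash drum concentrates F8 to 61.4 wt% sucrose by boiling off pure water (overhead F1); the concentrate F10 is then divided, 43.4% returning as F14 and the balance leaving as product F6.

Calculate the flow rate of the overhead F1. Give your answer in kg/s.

Overall sucrose balance (none leaves overhead): sucrose in fresh feed = sucrose in product, i.e. 511×0.230 = (1−0.434)·F10·0.614.
F10 = 117.53/(0.614×0.566) = 338.19 kg/s.
Recycle F14 = 0.434×338.19 = 146.78 kg/s.
Combined feed F8 = 511 + 146.78 = 657.78 kg/s.
Overhead F1 = F8 − F10 = 657.78 − 338.19 = 319.58 kg/s.

319.6 kg/s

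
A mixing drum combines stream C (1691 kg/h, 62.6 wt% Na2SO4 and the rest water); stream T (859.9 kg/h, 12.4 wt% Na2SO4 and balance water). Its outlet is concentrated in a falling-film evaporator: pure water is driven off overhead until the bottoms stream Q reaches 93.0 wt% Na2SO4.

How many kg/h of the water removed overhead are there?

1298 kg/h

Na2SO4 entering = 1691×0.626 + 859.9×0.124 = 1165.2 kg/h.
All Na2SO4 reports to Q, so Q = 1165.2/0.930 = 1252.9 kg/h.
Total feed = 2550.9 kg/h; overhead = 2550.9 − 1252.9 = 1298 kg/h.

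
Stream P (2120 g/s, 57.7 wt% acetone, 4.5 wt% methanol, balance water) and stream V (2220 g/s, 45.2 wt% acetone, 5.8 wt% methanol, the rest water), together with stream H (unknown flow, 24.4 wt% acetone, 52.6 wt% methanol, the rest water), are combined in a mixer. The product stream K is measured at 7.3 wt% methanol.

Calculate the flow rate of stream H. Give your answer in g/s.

Let H be the unknown flow. Total out = 4340 + H.
methanol balance: 224.16 + 0.526·H = 0.073·(4340 + H)
(0.526 − 0.073)·H = 0.073×4340 − 224.16 = 92.66
H = 92.66 / 0.453 = 204.55 g/s

204.5 g/s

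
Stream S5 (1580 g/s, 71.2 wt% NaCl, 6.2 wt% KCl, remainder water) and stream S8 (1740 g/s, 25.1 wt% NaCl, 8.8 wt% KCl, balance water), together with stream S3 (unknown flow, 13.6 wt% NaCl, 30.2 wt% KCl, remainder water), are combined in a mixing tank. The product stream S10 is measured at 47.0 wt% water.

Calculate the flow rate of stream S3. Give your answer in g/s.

Let S3 be the unknown flow. Total out = 3320 + S3.
water balance: 1507.2 + 0.562·S3 = 0.470·(3320 + S3)
(0.562 − 0.470)·S3 = 0.470×3320 − 1507.2 = 53.18
S3 = 53.18 / 0.092 = 578.04 g/s

578 g/s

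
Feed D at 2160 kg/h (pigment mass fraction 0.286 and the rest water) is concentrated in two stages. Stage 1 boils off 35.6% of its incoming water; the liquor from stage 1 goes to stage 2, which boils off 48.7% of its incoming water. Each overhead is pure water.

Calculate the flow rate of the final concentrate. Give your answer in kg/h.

water in feed = 2160×0.714 = 1542.2 kg/h.
After stage 1: water left = (1−0.356)×1542.2 = 993.2; stream total = 1611 kg/h.
After stage 2: water left = (1−0.487)×993.2 = 509.51; final concentrate = 1127.3 kg/h.

1127 kg/h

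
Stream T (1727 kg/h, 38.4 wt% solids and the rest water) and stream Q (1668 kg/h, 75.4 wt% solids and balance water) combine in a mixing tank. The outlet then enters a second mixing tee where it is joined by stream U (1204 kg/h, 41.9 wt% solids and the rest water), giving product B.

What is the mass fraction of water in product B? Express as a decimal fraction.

0.4726

Overall, product flow = 4599 kg/h.
water in = 1727×0.616 + 1668×0.246 + 1204×0.581 = 2173.7 kg/h.
water fraction in B = 0.4726.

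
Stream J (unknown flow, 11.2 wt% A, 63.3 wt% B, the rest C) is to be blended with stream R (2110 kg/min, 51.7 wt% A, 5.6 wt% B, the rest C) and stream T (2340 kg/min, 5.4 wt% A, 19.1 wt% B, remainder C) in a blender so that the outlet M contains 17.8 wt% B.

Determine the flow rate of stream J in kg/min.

498.9 kg/min

Let J be the unknown flow. Total out = 4450 + J.
B balance: 565.1 + 0.633·J = 0.178·(4450 + J)
(0.633 − 0.178)·J = 0.178×4450 − 565.1 = 227
J = 227 / 0.455 = 498.9 kg/min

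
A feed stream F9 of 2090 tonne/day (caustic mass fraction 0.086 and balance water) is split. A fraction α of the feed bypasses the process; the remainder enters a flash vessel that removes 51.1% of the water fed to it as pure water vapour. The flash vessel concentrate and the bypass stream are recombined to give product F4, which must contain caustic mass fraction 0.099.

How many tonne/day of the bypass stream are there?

1502 tonne/day

All 2090×0.086 = 179.74 tonne/day of caustic reaches F4, so F4 = 179.74/0.099 = 1815.6 tonne/day and vapour = 274.44 tonne/day.
The evaporator receives (1−α)·2090 of feed at 0.914 water and removes 0.511 of that water:
0.511×0.914×(1−α)×2090 = 274.44
(1−α) = 274.44/976.14 = 0.2812;  α = 0.7188.
Bypass flow = 0.7188×2090 = 1502.4 tonne/day.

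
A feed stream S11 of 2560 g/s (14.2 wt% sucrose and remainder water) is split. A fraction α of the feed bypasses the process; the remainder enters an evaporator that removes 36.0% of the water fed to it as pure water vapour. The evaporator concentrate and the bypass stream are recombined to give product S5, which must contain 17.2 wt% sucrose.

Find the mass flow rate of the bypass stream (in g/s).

1114 g/s

All 2560×0.142 = 363.52 g/s of sucrose reaches S5, so S5 = 363.52/0.172 = 2113.5 g/s and vapour = 446.51 g/s.
The evaporator receives (1−α)·2560 of feed at 0.858 water and removes 0.360 of that water:
0.360×0.858×(1−α)×2560 = 446.51
(1−α) = 446.51/790.73 = 0.5647;  α = 0.4353.
Bypass flow = 0.4353×2560 = 1114.4 g/s.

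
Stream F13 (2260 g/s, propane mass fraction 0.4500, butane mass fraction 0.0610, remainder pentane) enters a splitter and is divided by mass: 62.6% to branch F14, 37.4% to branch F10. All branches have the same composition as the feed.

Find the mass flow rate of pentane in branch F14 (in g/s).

691.8 g/s

Branch F14 total = 0.626×2260 = 1414.8 g/s.
pentane in F14 = 0.489×1414.8 = 691.82 g/s.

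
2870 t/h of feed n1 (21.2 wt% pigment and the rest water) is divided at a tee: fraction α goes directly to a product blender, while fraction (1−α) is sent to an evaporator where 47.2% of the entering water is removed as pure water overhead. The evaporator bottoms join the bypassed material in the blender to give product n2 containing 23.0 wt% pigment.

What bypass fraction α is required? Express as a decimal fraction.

All 2870×0.212 = 608.44 t/h of pigment reaches n2, so n2 = 608.44/0.230 = 2645.4 t/h and vapour = 224.61 t/h.
The evaporator receives (1−α)·2870 of feed at 0.788 water and removes 0.472 of that water:
0.472×0.788×(1−α)×2870 = 224.61
(1−α) = 224.61/1067.5 = 0.2104;  α = 0.7896.

0.790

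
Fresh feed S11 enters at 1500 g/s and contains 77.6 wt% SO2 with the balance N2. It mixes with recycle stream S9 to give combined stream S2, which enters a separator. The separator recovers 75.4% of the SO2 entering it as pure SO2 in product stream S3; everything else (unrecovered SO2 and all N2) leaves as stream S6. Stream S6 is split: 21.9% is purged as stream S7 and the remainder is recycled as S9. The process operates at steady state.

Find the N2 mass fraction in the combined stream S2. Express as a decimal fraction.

0.516

N2 enters only via S11 and leaves only via the purge: 1500×0.224 = 0.219×(N2 in S6), and the separator passes all N2, so N2 in S2 = N2 in S6 = 1534.2 g/s.
SO2 in S2: m_A = 1500×0.776 + (1−0.219)·(1−0.754)·m_A, so m_A = 1164/0.8079 = 1440.8 g/s.
S2 = 1440.8 + 1534.2 = 2975.1 g/s.
N2 fraction in S2 = 1534.2/2975.1 = 0.516.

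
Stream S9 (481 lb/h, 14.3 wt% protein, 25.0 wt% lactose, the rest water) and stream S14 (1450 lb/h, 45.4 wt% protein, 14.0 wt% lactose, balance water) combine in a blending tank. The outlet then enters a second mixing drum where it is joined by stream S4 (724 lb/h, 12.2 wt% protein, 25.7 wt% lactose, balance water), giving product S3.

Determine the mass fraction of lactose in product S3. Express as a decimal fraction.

Overall, product flow = 2655 lb/h.
lactose in = 481×0.250 + 1450×0.140 + 724×0.257 = 509.32 lb/h.
lactose fraction in S3 = 0.192.

0.192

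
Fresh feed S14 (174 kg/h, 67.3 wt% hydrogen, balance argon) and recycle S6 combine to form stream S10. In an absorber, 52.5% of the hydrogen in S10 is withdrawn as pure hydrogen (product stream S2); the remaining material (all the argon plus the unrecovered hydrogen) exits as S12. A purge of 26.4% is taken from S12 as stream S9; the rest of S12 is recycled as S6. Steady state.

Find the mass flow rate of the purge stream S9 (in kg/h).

argon enters only via S14 and leaves only via the purge: 174×0.327 = 0.264×(argon in S12), and the absorber passes all argon, so argon in S10 = argon in S12 = 215.52 kg/h.
hydrogen in S10: m_A = 174×0.673 + (1−0.264)·(1−0.525)·m_A, so m_A = 117.1/0.6504 = 180.05 kg/h.
S12 = (1−0.525)×180.05 + 215.52 = 301.04 kg/h.
Purge S9 = 0.264×301.04 = 79.476 kg/h.

79.48 kg/h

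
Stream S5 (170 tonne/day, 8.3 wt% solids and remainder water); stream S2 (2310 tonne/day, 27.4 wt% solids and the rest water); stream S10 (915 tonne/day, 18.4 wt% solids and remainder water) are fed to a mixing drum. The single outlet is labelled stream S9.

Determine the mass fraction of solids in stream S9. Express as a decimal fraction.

0.240

Total flow out = 170 + 2310 + 915 = 3395 tonne/day.
solids in = 170×0.083 + 2310×0.274 + 915×0.184 = 815.41 tonne/day.
solids mass fraction in S9 = 815.41/3395 = 0.240.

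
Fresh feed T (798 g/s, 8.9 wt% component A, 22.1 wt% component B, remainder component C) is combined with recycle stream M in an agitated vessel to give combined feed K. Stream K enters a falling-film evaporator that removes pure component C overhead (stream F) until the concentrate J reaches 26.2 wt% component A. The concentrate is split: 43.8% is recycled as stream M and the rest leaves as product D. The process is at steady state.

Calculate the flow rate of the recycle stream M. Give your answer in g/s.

211.3 g/s

Overall component A balance (none leaves overhead): component A in fresh feed = component A in product, i.e. 798×0.089 = (1−0.438)·J·0.262.
J = 71.022/(0.262×0.562) = 482.34 g/s.
Recycle M = 0.438×482.34 = 211.27 g/s.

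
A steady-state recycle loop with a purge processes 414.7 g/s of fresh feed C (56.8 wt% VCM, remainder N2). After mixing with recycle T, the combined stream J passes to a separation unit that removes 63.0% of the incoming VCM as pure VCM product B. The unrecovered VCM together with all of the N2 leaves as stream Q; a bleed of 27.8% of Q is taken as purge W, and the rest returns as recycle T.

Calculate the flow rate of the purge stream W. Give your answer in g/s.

N2 enters only via C and leaves only via the purge: 414.7×0.432 = 0.278×(N2 in Q), and the separation unit passes all N2, so N2 in J = N2 in Q = 644.43 g/s.
VCM in J: m_A = 414.7×0.568 + (1−0.278)·(1−0.630)·m_A, so m_A = 235.55/0.7329 = 321.41 g/s.
Q = (1−0.630)×321.41 + 644.43 = 763.35 g/s.
Purge W = 0.278×763.35 = 212.21 g/s.

212.2 g/s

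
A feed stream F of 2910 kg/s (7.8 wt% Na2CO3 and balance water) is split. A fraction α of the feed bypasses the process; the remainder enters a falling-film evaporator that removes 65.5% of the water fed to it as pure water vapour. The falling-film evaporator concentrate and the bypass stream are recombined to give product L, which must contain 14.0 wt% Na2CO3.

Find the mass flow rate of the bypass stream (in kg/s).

All 2910×0.078 = 226.98 kg/s of Na2CO3 reaches L, so L = 226.98/0.140 = 1621.3 kg/s and vapour = 1288.7 kg/s.
The evaporator receives (1−α)·2910 of feed at 0.922 water and removes 0.655 of that water:
0.655×0.922×(1−α)×2910 = 1288.7
(1−α) = 1288.7/1757.4 = 0.7333;  α = 0.2667.
Bypass flow = 0.2667×2910 = 776.05 kg/s.

776 kg/s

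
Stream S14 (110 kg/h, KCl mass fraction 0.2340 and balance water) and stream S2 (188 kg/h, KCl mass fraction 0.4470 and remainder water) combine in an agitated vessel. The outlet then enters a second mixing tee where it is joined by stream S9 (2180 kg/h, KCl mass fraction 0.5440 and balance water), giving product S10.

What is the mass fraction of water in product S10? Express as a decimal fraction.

0.4771

Overall, product flow = 2478 kg/h.
water in = 110×0.766 + 188×0.553 + 2180×0.456 = 1182.3 kg/h.
water fraction in S10 = 0.4771.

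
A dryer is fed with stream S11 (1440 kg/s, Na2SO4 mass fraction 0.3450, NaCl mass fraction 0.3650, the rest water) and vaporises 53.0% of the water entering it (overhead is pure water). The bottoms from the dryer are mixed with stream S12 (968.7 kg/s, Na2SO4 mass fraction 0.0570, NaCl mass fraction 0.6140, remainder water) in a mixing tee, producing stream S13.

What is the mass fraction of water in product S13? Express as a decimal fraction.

Vapour removed = 0.530×0.290×1440 = 221.33 kg/s; concentrate = 1218.7 kg/s.
water reaching the mixer = 196.27 (from concentrate) + 968.7×0.329 = 514.97 kg/s.
Product flow = 1218.7 + 968.7 = 2187.4 kg/s; water fraction = 0.2354.

0.2354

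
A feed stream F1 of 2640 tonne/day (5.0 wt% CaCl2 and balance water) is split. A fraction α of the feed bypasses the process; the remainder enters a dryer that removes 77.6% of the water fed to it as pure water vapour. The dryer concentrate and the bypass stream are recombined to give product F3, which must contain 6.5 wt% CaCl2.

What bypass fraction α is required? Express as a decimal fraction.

0.687

All 2640×0.050 = 132 tonne/day of CaCl2 reaches F3, so F3 = 132/0.065 = 2030.8 tonne/day and vapour = 609.23 tonne/day.
The evaporator receives (1−α)·2640 of feed at 0.950 water and removes 0.776 of that water:
0.776×0.950×(1−α)×2640 = 609.23
(1−α) = 609.23/1946.2 = 0.3130;  α = 0.6870.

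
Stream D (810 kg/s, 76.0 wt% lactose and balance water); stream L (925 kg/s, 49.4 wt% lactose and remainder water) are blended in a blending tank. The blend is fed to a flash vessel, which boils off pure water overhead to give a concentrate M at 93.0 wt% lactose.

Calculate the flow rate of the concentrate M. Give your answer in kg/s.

1153 kg/s

lactose entering = 810×0.760 + 925×0.494 = 1072.5 kg/s.
All lactose reports to M, so M = 1072.5/0.930 = 1153.3 kg/s.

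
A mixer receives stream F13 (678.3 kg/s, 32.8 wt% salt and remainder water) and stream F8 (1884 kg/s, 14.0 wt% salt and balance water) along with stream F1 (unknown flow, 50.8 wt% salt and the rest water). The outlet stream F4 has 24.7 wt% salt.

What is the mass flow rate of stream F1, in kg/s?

Let F1 be the unknown flow. Total out = 2562.3 + F1.
salt balance: 486.24 + 0.508·F1 = 0.247·(2562.3 + F1)
(0.508 − 0.247)·F1 = 0.247×2562.3 − 486.24 = 146.65
F1 = 146.65 / 0.261 = 561.86 kg/s

561.9 kg/s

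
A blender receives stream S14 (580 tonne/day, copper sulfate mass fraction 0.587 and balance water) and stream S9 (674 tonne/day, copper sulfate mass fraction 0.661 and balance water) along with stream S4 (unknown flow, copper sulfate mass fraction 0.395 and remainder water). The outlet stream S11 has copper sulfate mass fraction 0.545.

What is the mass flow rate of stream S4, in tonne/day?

Let S4 be the unknown flow. Total out = 1254 + S4.
copper sulfate balance: 785.97 + 0.395·S4 = 0.545·(1254 + S4)
(0.395 − 0.545)·S4 = 0.545×1254 − 785.97 = -102.54
S4 = -102.54 / -0.150 = 683.63 tonne/day

683.6 tonne/day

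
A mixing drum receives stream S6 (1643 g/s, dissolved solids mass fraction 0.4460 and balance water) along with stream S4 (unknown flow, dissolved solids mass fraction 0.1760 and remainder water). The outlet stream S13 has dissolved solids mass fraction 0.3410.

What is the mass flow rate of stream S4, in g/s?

1046 g/s

Let S4 be the unknown flow. Total out = 1643 + S4.
dissolved solids balance: 732.78 + 0.176·S4 = 0.341·(1643 + S4)
(0.176 − 0.341)·S4 = 0.341×1643 − 732.78 = -172.51
S4 = -172.51 / -0.165 = 1045.5 g/s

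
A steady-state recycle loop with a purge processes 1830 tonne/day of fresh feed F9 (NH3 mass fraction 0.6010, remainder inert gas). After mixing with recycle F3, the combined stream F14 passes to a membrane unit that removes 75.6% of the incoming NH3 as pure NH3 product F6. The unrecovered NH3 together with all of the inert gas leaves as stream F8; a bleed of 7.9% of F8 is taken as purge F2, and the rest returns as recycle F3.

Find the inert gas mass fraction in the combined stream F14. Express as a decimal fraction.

0.8669

inert gas enters only via F9 and leaves only via the purge: 1830×0.399 = 0.079×(inert gas in F8), and the membrane unit passes all inert gas, so inert gas in F14 = inert gas in F8 = 9242.7 tonne/day.
NH3 in F14: m_A = 1830×0.601 + (1−0.079)·(1−0.756)·m_A, so m_A = 1099.8/0.7753 = 1418.6 tonne/day.
F14 = 1418.6 + 9242.7 = 10661 tonne/day.
inert gas fraction in F14 = 9242.7/10661 = 0.8669.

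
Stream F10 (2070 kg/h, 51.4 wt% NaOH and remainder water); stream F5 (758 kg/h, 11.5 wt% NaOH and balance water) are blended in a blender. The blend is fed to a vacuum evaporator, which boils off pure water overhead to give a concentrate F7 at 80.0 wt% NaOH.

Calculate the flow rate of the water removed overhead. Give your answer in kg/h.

1389 kg/h

NaOH entering = 2070×0.514 + 758×0.115 = 1151.2 kg/h.
All NaOH reports to F7, so F7 = 1151.2/0.800 = 1438.9 kg/h.
Total feed = 2828 kg/h; overhead = 2828 − 1438.9 = 1389.1 kg/h.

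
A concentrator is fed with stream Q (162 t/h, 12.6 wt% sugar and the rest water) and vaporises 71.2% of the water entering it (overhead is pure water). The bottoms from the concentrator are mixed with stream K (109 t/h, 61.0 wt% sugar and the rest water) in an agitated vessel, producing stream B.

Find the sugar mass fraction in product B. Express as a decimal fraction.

0.5106

Vapour removed = 0.712×0.874×162 = 100.81 t/h; concentrate = 61.189 t/h.
sugar reaching the mixer = 20.412 (from concentrate) + 109×0.610 = 86.902 t/h.
Product flow = 61.189 + 109 = 170.19 t/h; sugar fraction = 0.5106.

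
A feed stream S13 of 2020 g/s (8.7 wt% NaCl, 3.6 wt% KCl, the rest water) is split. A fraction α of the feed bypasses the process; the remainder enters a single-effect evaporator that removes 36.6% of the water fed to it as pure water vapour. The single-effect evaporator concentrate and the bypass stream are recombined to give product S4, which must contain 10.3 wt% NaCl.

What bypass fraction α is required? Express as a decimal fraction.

0.516

All 2020×0.087 = 175.74 g/s of NaCl reaches S4, so S4 = 175.74/0.103 = 1706.2 g/s and vapour = 313.79 g/s.
The evaporator receives (1−α)·2020 of feed at 0.877 water and removes 0.366 of that water:
0.366×0.877×(1−α)×2020 = 313.79
(1−α) = 313.79/648.38 = 0.4840;  α = 0.5160.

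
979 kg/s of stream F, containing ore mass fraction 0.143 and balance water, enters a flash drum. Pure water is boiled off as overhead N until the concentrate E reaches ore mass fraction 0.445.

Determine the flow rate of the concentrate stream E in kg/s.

314.6 kg/s

ore is conserved: 979×0.143 = 140 kg/s all reports to the concentrate.
Concentrate = 140/(target fraction) = 314.6 kg/s.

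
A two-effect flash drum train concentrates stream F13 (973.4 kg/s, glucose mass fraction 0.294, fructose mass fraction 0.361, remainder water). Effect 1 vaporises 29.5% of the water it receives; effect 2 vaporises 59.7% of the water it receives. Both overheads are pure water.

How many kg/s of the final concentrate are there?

733 kg/s

water in feed = 973.4×0.345 = 335.82 kg/s.
After stage 1: water left = (1−0.295)×335.82 = 236.76; stream total = 874.33 kg/s.
After stage 2: water left = (1−0.597)×236.76 = 95.412; final concentrate = 732.99 kg/s.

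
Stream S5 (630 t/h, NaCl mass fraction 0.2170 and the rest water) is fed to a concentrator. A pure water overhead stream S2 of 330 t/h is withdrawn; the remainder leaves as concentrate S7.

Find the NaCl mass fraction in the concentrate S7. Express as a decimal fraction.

0.4557

NaCl is not removed: 630×0.217 = 136.71 t/h of NaCl enters S7.
Concentrate = 630 − 330 = 300 t/h.
Mass fraction = 136.71/300 = 0.4557.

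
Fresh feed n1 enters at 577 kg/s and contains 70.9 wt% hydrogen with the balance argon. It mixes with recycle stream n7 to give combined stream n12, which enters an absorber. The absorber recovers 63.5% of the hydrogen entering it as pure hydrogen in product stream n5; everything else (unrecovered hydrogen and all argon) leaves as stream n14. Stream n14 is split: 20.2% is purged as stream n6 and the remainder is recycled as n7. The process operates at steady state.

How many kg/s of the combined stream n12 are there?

argon enters only via n1 and leaves only via the purge: 577×0.291 = 0.202×(argon in n14), and the absorber passes all argon, so argon in n12 = argon in n14 = 831.22 kg/s.
hydrogen in n12: m_A = 577×0.709 + (1−0.202)·(1−0.635)·m_A, so m_A = 409.09/0.7087 = 577.22 kg/s.
n12 = 577.22 + 831.22 = 1408.4 kg/s.

1408 kg/s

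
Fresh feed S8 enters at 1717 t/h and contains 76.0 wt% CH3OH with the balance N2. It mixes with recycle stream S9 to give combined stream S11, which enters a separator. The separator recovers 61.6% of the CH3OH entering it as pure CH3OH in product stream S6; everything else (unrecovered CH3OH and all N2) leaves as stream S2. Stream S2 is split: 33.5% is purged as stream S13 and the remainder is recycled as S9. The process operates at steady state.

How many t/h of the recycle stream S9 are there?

N2 enters only via S8 and leaves only via the purge: 1717×0.240 = 0.335×(N2 in S2), and the separator passes all N2, so N2 in S11 = N2 in S2 = 1230.1 t/h.
CH3OH in S11: m_A = 1717×0.760 + (1−0.335)·(1−0.616)·m_A, so m_A = 1304.9/0.7446 = 1752.4 t/h.
S2 = (1−0.616)×1752.4 + 1230.1 = 1903 t/h.
Recycle S9 = (1−0.335)×1903 = 1265.5 t/h.

1266 t/h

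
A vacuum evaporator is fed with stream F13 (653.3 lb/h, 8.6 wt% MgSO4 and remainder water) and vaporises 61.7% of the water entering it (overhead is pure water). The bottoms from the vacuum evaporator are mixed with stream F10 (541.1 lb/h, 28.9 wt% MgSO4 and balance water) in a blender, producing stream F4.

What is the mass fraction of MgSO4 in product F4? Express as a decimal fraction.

0.257

Vapour removed = 0.617×0.914×653.3 = 368.42 lb/h; concentrate = 284.88 lb/h.
MgSO4 reaching the mixer = 56.184 (from concentrate) + 541.1×0.289 = 212.56 lb/h.
Product flow = 284.88 + 541.1 = 825.98 lb/h; MgSO4 fraction = 0.257.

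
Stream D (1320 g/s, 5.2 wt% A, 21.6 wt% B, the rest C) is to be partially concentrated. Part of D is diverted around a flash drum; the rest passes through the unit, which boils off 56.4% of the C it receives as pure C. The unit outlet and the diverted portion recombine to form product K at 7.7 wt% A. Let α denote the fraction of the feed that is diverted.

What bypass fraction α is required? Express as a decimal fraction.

0.214

All 1320×0.052 = 68.64 g/s of A reaches K, so K = 68.64/0.077 = 891.43 g/s and vapour = 428.57 g/s.
The evaporator receives (1−α)·1320 of feed at 0.732 C and removes 0.564 of that C:
0.564×0.732×(1−α)×1320 = 428.57
(1−α) = 428.57/544.96 = 0.7864;  α = 0.2136.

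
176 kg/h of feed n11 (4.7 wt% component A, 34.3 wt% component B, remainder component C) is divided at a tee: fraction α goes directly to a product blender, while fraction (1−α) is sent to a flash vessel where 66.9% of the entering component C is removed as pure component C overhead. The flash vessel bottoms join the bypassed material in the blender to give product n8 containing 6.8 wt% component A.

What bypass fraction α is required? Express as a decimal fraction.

0.243

All 176×0.047 = 8.272 kg/h of component A reaches n8, so n8 = 8.272/0.068 = 121.65 kg/h and vapour = 54.353 kg/h.
The evaporator receives (1−α)·176 of feed at 0.610 component C and removes 0.669 of that component C:
0.669×0.610×(1−α)×176 = 54.353
(1−α) = 54.353/71.824 = 0.7568;  α = 0.2432.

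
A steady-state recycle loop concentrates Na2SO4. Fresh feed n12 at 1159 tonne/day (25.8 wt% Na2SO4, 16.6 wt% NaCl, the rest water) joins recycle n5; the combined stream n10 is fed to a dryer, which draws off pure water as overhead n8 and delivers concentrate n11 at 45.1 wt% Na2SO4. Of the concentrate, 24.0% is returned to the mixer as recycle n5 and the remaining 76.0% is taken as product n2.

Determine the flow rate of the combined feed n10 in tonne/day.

1368 tonne/day

Overall Na2SO4 balance (none leaves overhead): Na2SO4 in fresh feed = Na2SO4 in product, i.e. 1159×0.258 = (1−0.240)·n11·0.451.
n11 = 299.02/(0.451×0.760) = 872.39 tonne/day.
Recycle n5 = 0.240×872.39 = 209.37 tonne/day.
Combined feed n10 = 1159 + 209.37 = 1368.4 tonne/day.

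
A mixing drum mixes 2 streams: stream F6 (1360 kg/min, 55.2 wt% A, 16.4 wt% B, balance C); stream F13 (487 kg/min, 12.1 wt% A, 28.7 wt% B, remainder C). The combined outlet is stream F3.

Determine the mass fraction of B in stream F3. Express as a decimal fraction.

0.196

Total flow out = 1360 + 487 = 1847 kg/min.
B in = 1360×0.164 + 487×0.287 = 362.81 kg/min.
B mass fraction in F3 = 362.81/1847 = 0.196.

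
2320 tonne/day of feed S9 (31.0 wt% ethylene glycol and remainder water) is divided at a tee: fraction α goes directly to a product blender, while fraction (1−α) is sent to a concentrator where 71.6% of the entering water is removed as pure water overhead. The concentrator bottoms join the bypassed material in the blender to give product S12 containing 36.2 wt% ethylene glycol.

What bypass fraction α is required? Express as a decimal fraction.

0.709

All 2320×0.310 = 719.2 tonne/day of ethylene glycol reaches S12, so S12 = 719.2/0.362 = 1986.7 tonne/day and vapour = 333.26 tonne/day.
The evaporator receives (1−α)·2320 of feed at 0.690 water and removes 0.716 of that water:
0.716×0.690×(1−α)×2320 = 333.26
(1−α) = 333.26/1146.2 = 0.2908;  α = 0.7092.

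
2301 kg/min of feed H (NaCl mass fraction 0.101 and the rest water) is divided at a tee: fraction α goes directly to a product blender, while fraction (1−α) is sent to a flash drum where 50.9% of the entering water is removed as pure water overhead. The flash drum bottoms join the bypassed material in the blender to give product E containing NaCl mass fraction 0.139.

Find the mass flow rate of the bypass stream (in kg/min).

All 2301×0.101 = 232.4 kg/min of NaCl reaches E, so E = 232.4/0.139 = 1671.9 kg/min and vapour = 629.05 kg/min.
The evaporator receives (1−α)·2301 of feed at 0.899 water and removes 0.509 of that water:
0.509×0.899×(1−α)×2301 = 629.05
(1−α) = 629.05/1052.9 = 0.5974;  α = 0.4026.
Bypass flow = 0.4026×2301 = 926.3 kg/min.

926.3 kg/min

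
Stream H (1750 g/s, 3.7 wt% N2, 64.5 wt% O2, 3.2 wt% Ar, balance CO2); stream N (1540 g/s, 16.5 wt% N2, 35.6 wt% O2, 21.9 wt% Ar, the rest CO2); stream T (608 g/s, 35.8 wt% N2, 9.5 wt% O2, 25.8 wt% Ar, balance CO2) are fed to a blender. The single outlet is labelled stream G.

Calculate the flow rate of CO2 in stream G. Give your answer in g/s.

CO2 out = CO2 in = 1750×0.286 + 1540×0.260 + 608×0.289 = 1076.6 g/s.

1077 g/s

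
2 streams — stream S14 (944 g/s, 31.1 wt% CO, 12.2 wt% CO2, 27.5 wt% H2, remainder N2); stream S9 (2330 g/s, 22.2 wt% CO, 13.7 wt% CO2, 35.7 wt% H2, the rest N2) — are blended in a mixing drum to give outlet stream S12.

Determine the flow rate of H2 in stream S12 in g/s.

1091 g/s

H2 out = H2 in = 944×0.275 + 2330×0.357 = 1091.4 g/s.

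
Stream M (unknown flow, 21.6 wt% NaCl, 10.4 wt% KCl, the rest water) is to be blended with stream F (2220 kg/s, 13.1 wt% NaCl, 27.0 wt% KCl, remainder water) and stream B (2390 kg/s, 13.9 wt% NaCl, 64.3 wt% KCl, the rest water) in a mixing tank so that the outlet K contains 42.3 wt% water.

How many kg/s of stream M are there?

386.1 kg/s

Let M be the unknown flow. Total out = 4610 + M.
water balance: 1850.8 + 0.680·M = 0.423·(4610 + M)
(0.680 − 0.423)·M = 0.423×4610 − 1850.8 = 99.23
M = 99.23 / 0.257 = 386.11 kg/s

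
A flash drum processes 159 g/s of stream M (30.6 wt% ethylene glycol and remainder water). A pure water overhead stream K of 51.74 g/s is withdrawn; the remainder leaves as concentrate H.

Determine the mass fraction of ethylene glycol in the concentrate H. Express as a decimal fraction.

0.4536

ethylene glycol is not removed: 159×0.306 = 48.654 g/s of ethylene glycol enters H.
Concentrate = 159 − 51.74 = 107.26 g/s.
Mass fraction = 48.654/107.26 = 0.4536.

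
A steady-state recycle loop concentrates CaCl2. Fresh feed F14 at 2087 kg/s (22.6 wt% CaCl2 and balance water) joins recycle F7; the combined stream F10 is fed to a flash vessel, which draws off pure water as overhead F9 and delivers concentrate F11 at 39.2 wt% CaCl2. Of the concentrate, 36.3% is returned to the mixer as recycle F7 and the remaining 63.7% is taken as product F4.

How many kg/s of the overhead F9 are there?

883.8 kg/s

Overall CaCl2 balance (none leaves overhead): CaCl2 in fresh feed = CaCl2 in product, i.e. 2087×0.226 = (1−0.363)·F11·0.392.
F11 = 471.66/(0.392×0.637) = 1888.9 kg/s.
Recycle F7 = 0.363×1888.9 = 685.67 kg/s.
Combined feed F10 = 2087 + 685.67 = 2772.7 kg/s.
Overhead F9 = F10 − F11 = 2772.7 − 1888.9 = 883.78 kg/s.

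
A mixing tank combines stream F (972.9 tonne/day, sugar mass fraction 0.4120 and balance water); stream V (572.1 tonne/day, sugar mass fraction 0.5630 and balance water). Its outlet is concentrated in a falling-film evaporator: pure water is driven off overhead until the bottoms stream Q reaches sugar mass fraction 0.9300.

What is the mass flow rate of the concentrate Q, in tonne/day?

777.3 tonne/day

sugar entering = 972.9×0.412 + 572.1×0.563 = 722.93 tonne/day.
All sugar reports to Q, so Q = 722.93/0.930 = 777.34 tonne/day.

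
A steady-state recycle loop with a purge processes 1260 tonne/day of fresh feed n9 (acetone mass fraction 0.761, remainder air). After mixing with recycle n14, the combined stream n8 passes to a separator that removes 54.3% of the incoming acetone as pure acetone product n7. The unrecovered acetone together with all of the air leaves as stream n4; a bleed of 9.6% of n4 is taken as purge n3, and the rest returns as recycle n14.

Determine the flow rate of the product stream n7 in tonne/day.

acetone in n8: m_A = 1260×0.761 + (1−0.096)·(1−0.543)·m_A, so m_A = 958.86/0.5869 = 1633.8 tonne/day.
Product n7 = 0.543×1633.8 = 887.18 tonne/day.

887.2 tonne/day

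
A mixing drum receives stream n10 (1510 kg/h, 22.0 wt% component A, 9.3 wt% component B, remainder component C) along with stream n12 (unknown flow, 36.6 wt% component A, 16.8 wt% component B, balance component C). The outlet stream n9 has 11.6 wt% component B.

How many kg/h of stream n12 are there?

Let n12 be the unknown flow. Total out = 1510 + n12.
component B balance: 140.43 + 0.168·n12 = 0.116·(1510 + n12)
(0.168 − 0.116)·n12 = 0.116×1510 − 140.43 = 34.73
n12 = 34.73 / 0.052 = 667.88 kg/h

667.9 kg/h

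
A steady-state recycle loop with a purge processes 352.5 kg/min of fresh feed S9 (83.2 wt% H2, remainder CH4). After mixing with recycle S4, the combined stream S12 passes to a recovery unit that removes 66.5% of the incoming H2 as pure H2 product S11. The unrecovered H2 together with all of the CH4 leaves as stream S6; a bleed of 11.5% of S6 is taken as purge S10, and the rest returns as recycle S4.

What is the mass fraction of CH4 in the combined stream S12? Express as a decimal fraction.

0.553

CH4 enters only via S9 and leaves only via the purge: 352.5×0.168 = 0.115×(CH4 in S6), and the recovery unit passes all CH4, so CH4 in S12 = CH4 in S6 = 514.96 kg/min.
H2 in S12: m_A = 352.5×0.832 + (1−0.115)·(1−0.665)·m_A, so m_A = 293.28/0.7035 = 416.87 kg/min.
S12 = 416.87 + 514.96 = 931.83 kg/min.
CH4 fraction in S12 = 514.96/931.83 = 0.553.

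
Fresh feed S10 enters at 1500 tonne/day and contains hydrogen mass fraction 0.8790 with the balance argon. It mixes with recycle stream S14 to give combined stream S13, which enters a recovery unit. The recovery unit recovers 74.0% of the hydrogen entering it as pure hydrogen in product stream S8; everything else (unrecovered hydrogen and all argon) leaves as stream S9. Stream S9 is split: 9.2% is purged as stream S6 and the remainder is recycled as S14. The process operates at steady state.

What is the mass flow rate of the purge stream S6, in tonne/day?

argon enters only via S10 and leaves only via the purge: 1500×0.121 = 0.092×(argon in S9), and the recovery unit passes all argon, so argon in S13 = argon in S9 = 1972.8 tonne/day.
hydrogen in S13: m_A = 1500×0.879 + (1−0.092)·(1−0.740)·m_A, so m_A = 1318.5/0.7639 = 1726 tonne/day.
S9 = (1−0.740)×1726 + 1972.8 = 2421.6 tonne/day.
Purge S6 = 0.092×2421.6 = 222.79 tonne/day.

222.8 tonne/day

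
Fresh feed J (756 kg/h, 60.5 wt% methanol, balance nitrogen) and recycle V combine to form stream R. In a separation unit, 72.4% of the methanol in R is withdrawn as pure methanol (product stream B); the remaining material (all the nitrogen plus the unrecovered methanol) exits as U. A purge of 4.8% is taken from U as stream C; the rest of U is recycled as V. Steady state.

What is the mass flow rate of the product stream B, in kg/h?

449.2 kg/h

methanol in R: m_A = 756×0.605 + (1−0.048)·(1−0.724)·m_A, so m_A = 457.38/0.7372 = 620.39 kg/h.
Product B = 0.724×620.39 = 449.16 kg/h.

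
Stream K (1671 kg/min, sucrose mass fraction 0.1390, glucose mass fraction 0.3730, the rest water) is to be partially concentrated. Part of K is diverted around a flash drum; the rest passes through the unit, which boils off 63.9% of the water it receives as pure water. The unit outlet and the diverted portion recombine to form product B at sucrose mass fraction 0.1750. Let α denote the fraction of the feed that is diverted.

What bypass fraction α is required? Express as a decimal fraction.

All 1671×0.139 = 232.27 kg/min of sucrose reaches B, so B = 232.27/0.175 = 1327.3 kg/min and vapour = 343.75 kg/min.
The evaporator receives (1−α)·1671 of feed at 0.488 water and removes 0.639 of that water:
0.639×0.488×(1−α)×1671 = 343.75
(1−α) = 343.75/521.07 = 0.6597;  α = 0.3403.

0.340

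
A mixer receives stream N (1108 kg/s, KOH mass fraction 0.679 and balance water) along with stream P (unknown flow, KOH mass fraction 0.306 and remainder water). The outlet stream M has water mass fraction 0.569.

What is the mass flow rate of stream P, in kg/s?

Let P be the unknown flow. Total out = 1108 + P.
water balance: 355.67 + 0.694·P = 0.569·(1108 + P)
(0.694 − 0.569)·P = 0.569×1108 − 355.67 = 274.78
P = 274.78 / 0.125 = 2198.3 kg/s

2198 kg/s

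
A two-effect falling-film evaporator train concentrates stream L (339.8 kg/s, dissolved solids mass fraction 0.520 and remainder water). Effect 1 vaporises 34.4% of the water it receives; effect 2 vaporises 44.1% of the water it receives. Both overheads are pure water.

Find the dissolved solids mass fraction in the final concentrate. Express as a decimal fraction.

water in feed = 339.8×0.480 = 163.1 kg/s.
After stage 1: water left = (1−0.344)×163.1 = 107; stream total = 283.69 kg/s.
After stage 2: water left = (1−0.441)×107 = 59.811; final concentrate = 236.51 kg/s.
dissolved solids fraction = 176.7/236.51 = 0.747.

0.747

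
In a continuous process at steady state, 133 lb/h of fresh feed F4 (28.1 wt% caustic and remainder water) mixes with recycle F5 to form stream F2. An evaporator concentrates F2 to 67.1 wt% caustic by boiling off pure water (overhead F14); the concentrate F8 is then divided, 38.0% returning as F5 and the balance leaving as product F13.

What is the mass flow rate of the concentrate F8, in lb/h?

Overall caustic balance (none leaves overhead): caustic in fresh feed = caustic in product, i.e. 133×0.281 = (1−0.380)·F8·0.671.
F8 = 37.373/(0.671×0.620) = 89.835 lb/h.

89.83 lb/h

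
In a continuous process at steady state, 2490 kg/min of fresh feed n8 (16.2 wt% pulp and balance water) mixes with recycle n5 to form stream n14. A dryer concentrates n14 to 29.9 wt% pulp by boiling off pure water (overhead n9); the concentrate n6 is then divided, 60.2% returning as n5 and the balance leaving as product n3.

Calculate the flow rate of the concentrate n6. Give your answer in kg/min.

3390 kg/min

Overall pulp balance (none leaves overhead): pulp in fresh feed = pulp in product, i.e. 2490×0.162 = (1−0.602)·n6·0.299.
n6 = 403.38/(0.299×0.398) = 3389.7 kg/min.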